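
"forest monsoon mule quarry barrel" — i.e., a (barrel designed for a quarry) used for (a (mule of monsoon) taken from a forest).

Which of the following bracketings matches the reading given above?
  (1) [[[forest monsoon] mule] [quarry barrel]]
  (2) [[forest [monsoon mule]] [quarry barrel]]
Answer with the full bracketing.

The paraphrase's head is the "barrel" part ("quarry barrel"); its modifier is "forest monsoon mule".
That top-level split, carried through the inner groups, gives [[forest [monsoon mule]] [quarry barrel]].

[[forest [monsoon mule]] [quarry barrel]]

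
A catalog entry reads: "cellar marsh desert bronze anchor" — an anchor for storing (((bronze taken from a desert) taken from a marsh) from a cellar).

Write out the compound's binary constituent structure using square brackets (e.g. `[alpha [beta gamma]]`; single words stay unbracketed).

[[cellar [marsh [desert bronze]]] anchor]

Whole compound: head "anchor", modifier "cellar marsh desert bronze".
Within "cellar marsh desert bronze", the head is "bronze" (specifically "marsh desert bronze") and the modifier is "cellar".
Within "marsh desert bronze", the head is "bronze" (specifically "desert bronze") and the modifier is "marsh".
Within "desert bronze", the head is "bronze" and the modifier is "desert".
Putting it together: [[cellar [marsh [desert bronze]]] anchor].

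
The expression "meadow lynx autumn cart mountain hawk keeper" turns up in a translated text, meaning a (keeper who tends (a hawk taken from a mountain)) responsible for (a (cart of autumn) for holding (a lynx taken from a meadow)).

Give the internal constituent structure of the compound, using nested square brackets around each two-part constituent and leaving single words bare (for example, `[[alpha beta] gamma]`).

At the top level: head "keeper" (specifically "mountain hawk keeper"); modifier "meadow lynx autumn cart".
"meadow lynx autumn cart" → head "cart" (specifically "autumn cart"), modifier "meadow lynx".
"meadow lynx" → head "lynx", modifier "meadow".
"autumn cart" → head "cart", modifier "autumn".
"mountain hawk keeper" → head "keeper", modifier "mountain hawk".
"mountain hawk" → head "hawk", modifier "mountain".
Assembled: [[[meadow lynx] [autumn cart]] [[mountain hawk] keeper]].

[[[meadow lynx] [autumn cart]] [[mountain hawk] keeper]]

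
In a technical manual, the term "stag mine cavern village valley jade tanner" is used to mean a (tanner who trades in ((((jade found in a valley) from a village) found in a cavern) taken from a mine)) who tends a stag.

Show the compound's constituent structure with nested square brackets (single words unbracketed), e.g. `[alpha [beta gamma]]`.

Overall it is a kind of tanner (specifically "mine cavern village valley jade tanner"); the modifier is "stag".
"mine cavern village valley jade tanner" → head "tanner", modifier "mine cavern village valley jade".
"mine cavern village valley jade" → head "jade" (specifically "cavern village valley jade"), modifier "mine".
"cavern village valley jade" → head "jade" (specifically "village valley jade"), modifier "cavern".
"village valley jade" → head "jade" (specifically "valley jade"), modifier "village".
"valley jade" → head "jade", modifier "valley".
Assembled: [stag [[mine [cavern [village [valley jade]]]] tanner]].

[stag [[mine [cavern [village [valley jade]]]] tanner]]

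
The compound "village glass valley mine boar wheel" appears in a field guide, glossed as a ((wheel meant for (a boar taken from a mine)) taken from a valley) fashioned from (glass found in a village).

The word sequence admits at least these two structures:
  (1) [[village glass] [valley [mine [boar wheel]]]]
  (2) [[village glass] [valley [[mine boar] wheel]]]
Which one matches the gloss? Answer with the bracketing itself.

The paraphrase's head is the "wheel" part ("valley mine boar wheel"); its modifier is "village glass".
That top-level split, carried through the inner groups, gives [[village glass] [valley [[mine boar] wheel]]].

[[village glass] [valley [[mine boar] wheel]]]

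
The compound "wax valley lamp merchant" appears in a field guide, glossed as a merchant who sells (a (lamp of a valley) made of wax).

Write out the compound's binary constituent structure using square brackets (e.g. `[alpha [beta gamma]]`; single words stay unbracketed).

[[wax [valley lamp]] merchant]

Overall it is a kind of merchant; the modifier is "wax valley lamp".
Inside "wax valley lamp": head "lamp" (specifically "valley lamp"), modifier "wax".
Inside "valley lamp": head "lamp", modifier "valley".
Putting it together: [[wax [valley lamp]] merchant].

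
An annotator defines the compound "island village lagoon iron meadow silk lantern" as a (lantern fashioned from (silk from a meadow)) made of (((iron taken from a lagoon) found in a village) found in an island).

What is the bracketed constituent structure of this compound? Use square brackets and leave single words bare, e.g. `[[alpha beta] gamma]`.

[[island [village [lagoon iron]]] [[meadow silk] lantern]]

Whole compound: head "lantern" (specifically "meadow silk lantern"), modifier "island village lagoon iron".
Inside "island village lagoon iron": head "iron" (specifically "village lagoon iron"), modifier "island".
Inside "village lagoon iron": head "iron" (specifically "lagoon iron"), modifier "village".
Inside "lagoon iron": head "iron", modifier "lagoon".
Inside "meadow silk lantern": head "lantern", modifier "meadow silk".
Inside "meadow silk": head "silk", modifier "meadow".
So the structure is [[island [village [lagoon iron]]] [[meadow silk] lantern]].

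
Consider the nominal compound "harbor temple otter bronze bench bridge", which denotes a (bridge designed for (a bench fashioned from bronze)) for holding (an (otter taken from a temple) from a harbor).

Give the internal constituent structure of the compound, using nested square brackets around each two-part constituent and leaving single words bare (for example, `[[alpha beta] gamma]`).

At the top level: head "bridge" (specifically "bronze bench bridge"); modifier "harbor temple otter".
"harbor temple otter" → head "otter" (specifically "temple otter"), modifier "harbor".
"temple otter" → head "otter", modifier "temple".
"bronze bench bridge" → head "bridge", modifier "bronze bench".
"bronze bench" → head "bench", modifier "bronze".
Assembled: [[harbor [temple otter]] [[bronze bench] bridge]].

[[harbor [temple otter]] [[bronze bench] bridge]]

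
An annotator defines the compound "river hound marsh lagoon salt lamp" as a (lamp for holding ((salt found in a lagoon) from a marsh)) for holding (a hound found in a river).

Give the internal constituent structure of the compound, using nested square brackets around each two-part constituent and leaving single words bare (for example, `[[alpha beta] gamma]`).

[[river hound] [[marsh [lagoon salt]] lamp]]

At the top level: head "lamp" (specifically "marsh lagoon salt lamp"); modifier "river hound".
"river hound" → head "hound", modifier "river".
"marsh lagoon salt lamp" → head "lamp", modifier "marsh lagoon salt".
"marsh lagoon salt" → head "salt" (specifically "lagoon salt"), modifier "marsh".
"lagoon salt" → head "salt", modifier "lagoon".
Putting it together: [[river hound] [[marsh [lagoon salt]] lamp]].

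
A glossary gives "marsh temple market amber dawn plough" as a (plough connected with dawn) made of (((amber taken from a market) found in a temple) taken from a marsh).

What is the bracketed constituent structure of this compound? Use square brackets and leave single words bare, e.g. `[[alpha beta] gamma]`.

[[marsh [temple [market amber]]] [dawn plough]]

Whole compound: head "plough" (specifically "dawn plough"), modifier "marsh temple market amber".
"marsh temple market amber" → head "amber" (specifically "temple market amber"), modifier "marsh".
"temple market amber" → head "amber" (specifically "market amber"), modifier "temple".
"market amber" → head "amber", modifier "market".
"dawn plough" → head "plough", modifier "dawn".
Putting it together: [[marsh [temple [market amber]]] [dawn plough]].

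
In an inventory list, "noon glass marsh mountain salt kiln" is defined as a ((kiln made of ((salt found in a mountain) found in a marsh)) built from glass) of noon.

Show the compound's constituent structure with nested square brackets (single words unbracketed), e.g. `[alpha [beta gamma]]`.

The outermost head in the paraphrase is "kiln" (specifically "glass marsh mountain salt kiln"), modified by "noon".
Inside "glass marsh mountain salt kiln": head "kiln" (specifically "marsh mountain salt kiln"), modifier "glass".
Inside "marsh mountain salt kiln": head "kiln", modifier "marsh mountain salt".
Inside "marsh mountain salt": head "salt" (specifically "mountain salt"), modifier "marsh".
Inside "mountain salt": head "salt", modifier "mountain".
Assembled: [noon [glass [[marsh [mountain salt]] kiln]]].

[noon [glass [[marsh [mountain salt]] kiln]]]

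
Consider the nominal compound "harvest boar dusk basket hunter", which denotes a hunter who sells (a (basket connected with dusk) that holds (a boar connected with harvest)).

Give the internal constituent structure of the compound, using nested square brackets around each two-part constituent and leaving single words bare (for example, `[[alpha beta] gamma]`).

[[[harvest boar] [dusk basket]] hunter]

At the top level: head "hunter"; modifier "harvest boar dusk basket".
Inside "harvest boar dusk basket": head "basket" (specifically "dusk basket"), modifier "harvest boar".
Inside "harvest boar": head "boar", modifier "harvest".
Inside "dusk basket": head "basket", modifier "dusk".
So the structure is [[[harvest boar] [dusk basket]] hunter].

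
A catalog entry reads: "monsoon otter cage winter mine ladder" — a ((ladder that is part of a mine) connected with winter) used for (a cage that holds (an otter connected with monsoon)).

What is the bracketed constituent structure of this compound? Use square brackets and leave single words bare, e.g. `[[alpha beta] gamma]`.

At the top level: head "ladder" (specifically "winter mine ladder"); modifier "monsoon otter cage".
"monsoon otter cage" → head "cage", modifier "monsoon otter".
"monsoon otter" → head "otter", modifier "monsoon".
"winter mine ladder" → head "ladder" (specifically "mine ladder"), modifier "winter".
"mine ladder" → head "ladder", modifier "mine".
So the structure is [[[monsoon otter] cage] [winter [mine ladder]]].

[[[monsoon otter] cage] [winter [mine ladder]]]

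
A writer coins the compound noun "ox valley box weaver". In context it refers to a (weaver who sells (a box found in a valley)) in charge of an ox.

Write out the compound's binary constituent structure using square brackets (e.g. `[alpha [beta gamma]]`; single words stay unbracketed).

Whole compound: head "weaver" (specifically "valley box weaver"), modifier "ox".
Within "valley box weaver", the head is "weaver" and the modifier is "valley box".
Within "valley box", the head is "box" and the modifier is "valley".
Putting it together: [ox [[valley box] weaver]].

[ox [[valley box] weaver]]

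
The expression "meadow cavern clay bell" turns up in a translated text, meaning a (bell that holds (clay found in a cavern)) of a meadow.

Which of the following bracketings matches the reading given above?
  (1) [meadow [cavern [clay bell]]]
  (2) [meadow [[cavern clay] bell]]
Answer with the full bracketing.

The paraphrase's head is the "bell" part ("cavern clay bell"); its modifier is "meadow".
That top-level split, carried through the inner groups, gives [meadow [[cavern clay] bell]].

[meadow [[cavern clay] bell]]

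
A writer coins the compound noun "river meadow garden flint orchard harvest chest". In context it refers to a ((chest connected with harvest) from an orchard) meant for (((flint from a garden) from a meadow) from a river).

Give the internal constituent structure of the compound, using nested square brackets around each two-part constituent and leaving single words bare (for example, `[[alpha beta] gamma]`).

Whole compound: head "chest" (specifically "orchard harvest chest"), modifier "river meadow garden flint".
Inside "river meadow garden flint": head "flint" (specifically "meadow garden flint"), modifier "river".
Inside "meadow garden flint": head "flint" (specifically "garden flint"), modifier "meadow".
Inside "garden flint": head "flint", modifier "garden".
Inside "orchard harvest chest": head "chest" (specifically "harvest chest"), modifier "orchard".
Inside "harvest chest": head "chest", modifier "harvest".
Putting it together: [[river [meadow [garden flint]]] [orchard [harvest chest]]].

[[river [meadow [garden flint]]] [orchard [harvest chest]]]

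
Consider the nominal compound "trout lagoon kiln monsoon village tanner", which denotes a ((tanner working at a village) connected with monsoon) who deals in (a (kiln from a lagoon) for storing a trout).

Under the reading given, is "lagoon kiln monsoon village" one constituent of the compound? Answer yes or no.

no

The top-level split is [trout lagoon kiln] [monsoon village tanner]; the full structure is [[trout [lagoon kiln]] [monsoon [village tanner]]].
"lagoon kiln monsoon village" straddles a constituent boundary, so it is not a single unit.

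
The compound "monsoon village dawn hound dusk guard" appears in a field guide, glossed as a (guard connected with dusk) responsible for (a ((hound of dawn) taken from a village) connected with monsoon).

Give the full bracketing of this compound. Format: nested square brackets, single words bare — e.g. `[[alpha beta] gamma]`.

The outermost head in the paraphrase is "guard" (specifically "dusk guard"), modified by "monsoon village dawn hound".
"monsoon village dawn hound" → head "hound" (specifically "village dawn hound"), modifier "monsoon".
"village dawn hound" → head "hound" (specifically "dawn hound"), modifier "village".
"dawn hound" → head "hound", modifier "dawn".
"dusk guard" → head "guard", modifier "dusk".
Putting it together: [[monsoon [village [dawn hound]]] [dusk guard]].

[[monsoon [village [dawn hound]]] [dusk guard]]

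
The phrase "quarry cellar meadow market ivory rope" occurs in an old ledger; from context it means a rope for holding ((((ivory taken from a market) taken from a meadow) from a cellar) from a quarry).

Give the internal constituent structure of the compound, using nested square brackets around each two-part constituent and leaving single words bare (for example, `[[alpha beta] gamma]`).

[[quarry [cellar [meadow [market ivory]]]] rope]

Whole compound: head "rope", modifier "quarry cellar meadow market ivory".
Within "quarry cellar meadow market ivory", the head is "ivory" (specifically "cellar meadow market ivory") and the modifier is "quarry".
Within "cellar meadow market ivory", the head is "ivory" (specifically "meadow market ivory") and the modifier is "cellar".
Within "meadow market ivory", the head is "ivory" (specifically "market ivory") and the modifier is "meadow".
Within "market ivory", the head is "ivory" and the modifier is "market".
So the structure is [[quarry [cellar [meadow [market ivory]]]] rope].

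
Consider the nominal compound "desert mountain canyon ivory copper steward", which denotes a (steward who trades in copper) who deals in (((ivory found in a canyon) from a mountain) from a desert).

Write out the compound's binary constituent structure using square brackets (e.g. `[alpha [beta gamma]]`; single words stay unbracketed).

[[desert [mountain [canyon ivory]]] [copper steward]]

Whole compound: head "steward" (specifically "copper steward"), modifier "desert mountain canyon ivory".
Inside "desert mountain canyon ivory": head "ivory" (specifically "mountain canyon ivory"), modifier "desert".
Inside "mountain canyon ivory": head "ivory" (specifically "canyon ivory"), modifier "mountain".
Inside "canyon ivory": head "ivory", modifier "canyon".
Inside "copper steward": head "steward", modifier "copper".
Assembled: [[desert [mountain [canyon ivory]]] [copper steward]].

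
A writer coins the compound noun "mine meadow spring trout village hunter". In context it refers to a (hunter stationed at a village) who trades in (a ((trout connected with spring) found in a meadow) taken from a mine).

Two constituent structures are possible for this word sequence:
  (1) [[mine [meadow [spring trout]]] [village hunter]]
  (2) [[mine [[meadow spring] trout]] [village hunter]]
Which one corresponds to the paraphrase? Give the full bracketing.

[[mine [meadow [spring trout]]] [village hunter]]

The paraphrase's head is the "hunter" part ("village hunter"); its modifier is "mine meadow spring trout".
That top-level split, carried through the inner groups, gives [[mine [meadow [spring trout]]] [village hunter]].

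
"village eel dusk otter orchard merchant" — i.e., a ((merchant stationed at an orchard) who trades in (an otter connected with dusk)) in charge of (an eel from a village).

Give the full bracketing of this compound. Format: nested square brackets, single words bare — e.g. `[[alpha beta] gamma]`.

Overall it is a kind of merchant (specifically "dusk otter orchard merchant"); the modifier is "village eel".
Within "village eel", the head is "eel" and the modifier is "village".
Within "dusk otter orchard merchant", the head is "merchant" (specifically "orchard merchant") and the modifier is "dusk otter".
Within "dusk otter", the head is "otter" and the modifier is "dusk".
Within "orchard merchant", the head is "merchant" and the modifier is "orchard".
Assembled: [[village eel] [[dusk otter] [orchard merchant]]].

[[village eel] [[dusk otter] [orchard merchant]]]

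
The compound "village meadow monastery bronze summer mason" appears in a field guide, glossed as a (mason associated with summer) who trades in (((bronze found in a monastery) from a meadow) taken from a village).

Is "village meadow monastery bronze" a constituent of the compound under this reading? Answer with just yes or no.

The paraphrase groups the words so that "village meadow monastery bronze" is one unit: it corresponds to a single parenthesized sub-phrase.
The full structure is [[village [meadow [monastery bronze]]] [summer mason]], in which [village meadow monastery bronze] is a constituent.

yes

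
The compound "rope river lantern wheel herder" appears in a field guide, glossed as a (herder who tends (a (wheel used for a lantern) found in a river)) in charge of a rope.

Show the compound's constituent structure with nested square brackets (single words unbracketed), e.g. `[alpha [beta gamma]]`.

[rope [[river [lantern wheel]] herder]]

The outermost head in the paraphrase is "herder" (specifically "river lantern wheel herder"), modified by "rope".
"river lantern wheel herder" → head "herder", modifier "river lantern wheel".
"river lantern wheel" → head "wheel" (specifically "lantern wheel"), modifier "river".
"lantern wheel" → head "wheel", modifier "lantern".
Assembled: [rope [[river [lantern wheel]] herder]].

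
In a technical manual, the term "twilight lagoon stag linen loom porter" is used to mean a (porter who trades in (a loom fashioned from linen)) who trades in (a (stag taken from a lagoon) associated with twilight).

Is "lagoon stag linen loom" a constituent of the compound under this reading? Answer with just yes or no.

no

The top-level split is [twilight lagoon stag] [linen loom porter]; the full structure is [[twilight [lagoon stag]] [[linen loom] porter]].
"lagoon stag linen loom" straddles a constituent boundary, so it is not a single unit.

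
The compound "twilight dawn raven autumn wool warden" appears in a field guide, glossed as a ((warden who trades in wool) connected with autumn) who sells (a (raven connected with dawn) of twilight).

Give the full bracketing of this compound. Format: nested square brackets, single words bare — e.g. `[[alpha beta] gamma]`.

Whole compound: head "warden" (specifically "autumn wool warden"), modifier "twilight dawn raven".
"twilight dawn raven" → head "raven" (specifically "dawn raven"), modifier "twilight".
"dawn raven" → head "raven", modifier "dawn".
"autumn wool warden" → head "warden" (specifically "wool warden"), modifier "autumn".
"wool warden" → head "warden", modifier "wool".
Assembled: [[twilight [dawn raven]] [autumn [wool warden]]].

[[twilight [dawn raven]] [autumn [wool warden]]]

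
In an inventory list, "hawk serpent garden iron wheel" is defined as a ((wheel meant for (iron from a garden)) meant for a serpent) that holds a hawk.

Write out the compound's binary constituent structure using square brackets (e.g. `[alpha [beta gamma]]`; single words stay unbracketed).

[hawk [serpent [[garden iron] wheel]]]

Whole compound: head "wheel" (specifically "serpent garden iron wheel"), modifier "hawk".
Inside "serpent garden iron wheel": head "wheel" (specifically "garden iron wheel"), modifier "serpent".
Inside "garden iron wheel": head "wheel", modifier "garden iron".
Inside "garden iron": head "iron", modifier "garden".
So the structure is [hawk [serpent [[garden iron] wheel]]].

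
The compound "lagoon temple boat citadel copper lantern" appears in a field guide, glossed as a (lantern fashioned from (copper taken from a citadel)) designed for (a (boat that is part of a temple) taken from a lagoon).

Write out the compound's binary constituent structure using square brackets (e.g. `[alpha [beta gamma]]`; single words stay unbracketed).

[[lagoon [temple boat]] [[citadel copper] lantern]]

Whole compound: head "lantern" (specifically "citadel copper lantern"), modifier "lagoon temple boat".
Inside "lagoon temple boat": head "boat" (specifically "temple boat"), modifier "lagoon".
Inside "temple boat": head "boat", modifier "temple".
Inside "citadel copper lantern": head "lantern", modifier "citadel copper".
Inside "citadel copper": head "copper", modifier "citadel".
So the structure is [[lagoon [temple boat]] [[citadel copper] lantern]].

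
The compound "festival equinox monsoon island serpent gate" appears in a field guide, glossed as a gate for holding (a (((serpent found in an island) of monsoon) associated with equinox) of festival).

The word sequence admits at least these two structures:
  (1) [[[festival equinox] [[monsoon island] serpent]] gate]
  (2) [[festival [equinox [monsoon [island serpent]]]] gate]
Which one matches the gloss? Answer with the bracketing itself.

The paraphrase's head is the "gate" part ("gate"); its modifier is "festival equinox monsoon island serpent".
That top-level split, carried through the inner groups, gives [[festival [equinox [monsoon [island serpent]]]] gate].

[[festival [equinox [monsoon [island serpent]]]] gate]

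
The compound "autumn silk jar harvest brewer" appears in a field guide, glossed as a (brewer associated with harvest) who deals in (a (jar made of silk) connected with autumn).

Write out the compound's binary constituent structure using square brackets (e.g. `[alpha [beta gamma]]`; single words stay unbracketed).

[[autumn [silk jar]] [harvest brewer]]

Overall it is a kind of brewer (specifically "harvest brewer"); the modifier is "autumn silk jar".
Inside "autumn silk jar": head "jar" (specifically "silk jar"), modifier "autumn".
Inside "silk jar": head "jar", modifier "silk".
Inside "harvest brewer": head "brewer", modifier "harvest".
Putting it together: [[autumn [silk jar]] [harvest brewer]].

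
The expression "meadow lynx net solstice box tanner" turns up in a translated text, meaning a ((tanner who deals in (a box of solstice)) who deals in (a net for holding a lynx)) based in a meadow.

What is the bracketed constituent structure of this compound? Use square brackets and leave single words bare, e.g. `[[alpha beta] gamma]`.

Overall it is a kind of tanner (specifically "lynx net solstice box tanner"); the modifier is "meadow".
Inside "lynx net solstice box tanner": head "tanner" (specifically "solstice box tanner"), modifier "lynx net".
Inside "lynx net": head "net", modifier "lynx".
Inside "solstice box tanner": head "tanner", modifier "solstice box".
Inside "solstice box": head "box", modifier "solstice".
Putting it together: [meadow [[lynx net] [[solstice box] tanner]]].

[meadow [[lynx net] [[solstice box] tanner]]]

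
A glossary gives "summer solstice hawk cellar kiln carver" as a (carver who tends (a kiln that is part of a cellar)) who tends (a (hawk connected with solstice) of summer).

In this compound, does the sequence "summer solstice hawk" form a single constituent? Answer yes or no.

yes

The paraphrase groups the words so that "summer solstice hawk" is one unit: it corresponds to a single parenthesized sub-phrase.
The full structure is [[summer [solstice hawk]] [[cellar kiln] carver]], in which [summer solstice hawk] is a constituent.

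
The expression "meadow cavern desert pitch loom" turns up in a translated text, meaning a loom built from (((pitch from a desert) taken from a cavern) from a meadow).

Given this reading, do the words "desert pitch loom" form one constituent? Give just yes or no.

The top-level split is [meadow cavern desert pitch] [loom]; the full structure is [[meadow [cavern [desert pitch]]] loom].
"desert pitch loom" straddles a constituent boundary, so it is not a single unit.

no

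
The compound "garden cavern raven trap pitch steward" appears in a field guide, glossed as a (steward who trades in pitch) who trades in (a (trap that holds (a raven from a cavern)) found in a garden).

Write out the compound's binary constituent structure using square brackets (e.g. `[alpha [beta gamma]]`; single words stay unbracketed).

[[garden [[cavern raven] trap]] [pitch steward]]

Overall it is a kind of steward (specifically "pitch steward"); the modifier is "garden cavern raven trap".
Inside "garden cavern raven trap": head "trap" (specifically "cavern raven trap"), modifier "garden".
Inside "cavern raven trap": head "trap", modifier "cavern raven".
Inside "cavern raven": head "raven", modifier "cavern".
Inside "pitch steward": head "steward", modifier "pitch".
Putting it together: [[garden [[cavern raven] trap]] [pitch steward]].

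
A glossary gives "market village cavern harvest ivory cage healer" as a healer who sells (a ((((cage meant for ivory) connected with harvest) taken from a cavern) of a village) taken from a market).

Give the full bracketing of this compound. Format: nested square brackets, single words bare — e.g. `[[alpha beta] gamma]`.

[[market [village [cavern [harvest [ivory cage]]]]] healer]

The outermost head in the paraphrase is "healer", modified by "market village cavern harvest ivory cage".
Within "market village cavern harvest ivory cage", the head is "cage" (specifically "village cavern harvest ivory cage") and the modifier is "market".
Within "village cavern harvest ivory cage", the head is "cage" (specifically "cavern harvest ivory cage") and the modifier is "village".
Within "cavern harvest ivory cage", the head is "cage" (specifically "harvest ivory cage") and the modifier is "cavern".
Within "harvest ivory cage", the head is "cage" (specifically "ivory cage") and the modifier is "harvest".
Within "ivory cage", the head is "cage" and the modifier is "ivory".
So the structure is [[market [village [cavern [harvest [ivory cage]]]]] healer].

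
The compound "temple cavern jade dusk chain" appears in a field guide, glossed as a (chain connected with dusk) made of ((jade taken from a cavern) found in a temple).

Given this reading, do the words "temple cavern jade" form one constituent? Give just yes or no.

yes

The paraphrase groups the words so that "temple cavern jade" is one unit: it corresponds to a single parenthesized sub-phrase.
The full structure is [[temple [cavern jade]] [dusk chain]], in which [temple cavern jade] is a constituent.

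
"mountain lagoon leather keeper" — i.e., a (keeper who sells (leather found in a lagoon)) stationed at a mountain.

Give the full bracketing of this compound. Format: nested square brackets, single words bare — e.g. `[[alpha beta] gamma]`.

[mountain [[lagoon leather] keeper]]

Whole compound: head "keeper" (specifically "lagoon leather keeper"), modifier "mountain".
Within "lagoon leather keeper", the head is "keeper" and the modifier is "lagoon leather".
Within "lagoon leather", the head is "leather" and the modifier is "lagoon".
Putting it together: [mountain [[lagoon leather] keeper]].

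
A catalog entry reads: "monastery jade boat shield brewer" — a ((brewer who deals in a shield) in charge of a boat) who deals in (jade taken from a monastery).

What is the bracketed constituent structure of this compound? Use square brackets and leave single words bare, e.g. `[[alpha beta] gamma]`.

[[monastery jade] [boat [shield brewer]]]

Overall it is a kind of brewer (specifically "boat shield brewer"); the modifier is "monastery jade".
Inside "monastery jade": head "jade", modifier "monastery".
Inside "boat shield brewer": head "brewer" (specifically "shield brewer"), modifier "boat".
Inside "shield brewer": head "brewer", modifier "shield".
Putting it together: [[monastery jade] [boat [shield brewer]]].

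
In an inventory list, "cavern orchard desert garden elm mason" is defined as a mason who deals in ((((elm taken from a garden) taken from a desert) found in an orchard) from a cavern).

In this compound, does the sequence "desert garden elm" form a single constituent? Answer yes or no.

yes

The paraphrase groups the words so that "desert garden elm" is one unit: it corresponds to a single parenthesized sub-phrase.
The full structure is [[cavern [orchard [desert [garden elm]]]] mason], in which [desert garden elm] is a constituent.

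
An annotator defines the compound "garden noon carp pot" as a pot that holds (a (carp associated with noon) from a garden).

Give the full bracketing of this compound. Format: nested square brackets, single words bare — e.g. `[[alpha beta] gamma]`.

[[garden [noon carp]] pot]

Overall it is a kind of pot; the modifier is "garden noon carp".
"garden noon carp" → head "carp" (specifically "noon carp"), modifier "garden".
"noon carp" → head "carp", modifier "noon".
Putting it together: [[garden [noon carp]] pot].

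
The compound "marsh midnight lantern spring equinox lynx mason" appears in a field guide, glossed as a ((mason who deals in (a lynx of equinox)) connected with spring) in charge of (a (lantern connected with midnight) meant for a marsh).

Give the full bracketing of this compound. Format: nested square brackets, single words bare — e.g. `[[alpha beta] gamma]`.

[[marsh [midnight lantern]] [spring [[equinox lynx] mason]]]

Whole compound: head "mason" (specifically "spring equinox lynx mason"), modifier "marsh midnight lantern".
"marsh midnight lantern" → head "lantern" (specifically "midnight lantern"), modifier "marsh".
"midnight lantern" → head "lantern", modifier "midnight".
"spring equinox lynx mason" → head "mason" (specifically "equinox lynx mason"), modifier "spring".
"equinox lynx mason" → head "mason", modifier "equinox lynx".
"equinox lynx" → head "lynx", modifier "equinox".
So the structure is [[marsh [midnight lantern]] [spring [[equinox lynx] mason]]].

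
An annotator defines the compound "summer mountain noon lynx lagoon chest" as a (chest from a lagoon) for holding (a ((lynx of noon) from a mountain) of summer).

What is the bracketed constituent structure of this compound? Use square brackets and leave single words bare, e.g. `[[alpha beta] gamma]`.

At the top level: head "chest" (specifically "lagoon chest"); modifier "summer mountain noon lynx".
Inside "summer mountain noon lynx": head "lynx" (specifically "mountain noon lynx"), modifier "summer".
Inside "mountain noon lynx": head "lynx" (specifically "noon lynx"), modifier "mountain".
Inside "noon lynx": head "lynx", modifier "noon".
Inside "lagoon chest": head "chest", modifier "lagoon".
Putting it together: [[summer [mountain [noon lynx]]] [lagoon chest]].

[[summer [mountain [noon lynx]]] [lagoon chest]]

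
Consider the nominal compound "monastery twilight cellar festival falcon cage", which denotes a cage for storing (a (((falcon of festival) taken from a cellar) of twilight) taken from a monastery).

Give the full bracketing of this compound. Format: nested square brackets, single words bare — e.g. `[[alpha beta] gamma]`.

[[monastery [twilight [cellar [festival falcon]]]] cage]

Whole compound: head "cage", modifier "monastery twilight cellar festival falcon".
"monastery twilight cellar festival falcon" → head "falcon" (specifically "twilight cellar festival falcon"), modifier "monastery".
"twilight cellar festival falcon" → head "falcon" (specifically "cellar festival falcon"), modifier "twilight".
"cellar festival falcon" → head "falcon" (specifically "festival falcon"), modifier "cellar".
"festival falcon" → head "falcon", modifier "festival".
Putting it together: [[monastery [twilight [cellar [festival falcon]]]] cage].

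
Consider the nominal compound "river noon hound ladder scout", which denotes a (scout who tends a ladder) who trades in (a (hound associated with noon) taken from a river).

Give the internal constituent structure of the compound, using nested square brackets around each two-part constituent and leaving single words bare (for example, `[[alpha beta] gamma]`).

[[river [noon hound]] [ladder scout]]

Whole compound: head "scout" (specifically "ladder scout"), modifier "river noon hound".
Inside "river noon hound": head "hound" (specifically "noon hound"), modifier "river".
Inside "noon hound": head "hound", modifier "noon".
Inside "ladder scout": head "scout", modifier "ladder".
Assembled: [[river [noon hound]] [ladder scout]].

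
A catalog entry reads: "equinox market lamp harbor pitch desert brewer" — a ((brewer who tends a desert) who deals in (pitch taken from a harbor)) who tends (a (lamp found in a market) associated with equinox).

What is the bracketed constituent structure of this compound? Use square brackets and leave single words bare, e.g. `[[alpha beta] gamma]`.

The outermost head in the paraphrase is "brewer" (specifically "harbor pitch desert brewer"), modified by "equinox market lamp".
"equinox market lamp" → head "lamp" (specifically "market lamp"), modifier "equinox".
"market lamp" → head "lamp", modifier "market".
"harbor pitch desert brewer" → head "brewer" (specifically "desert brewer"), modifier "harbor pitch".
"harbor pitch" → head "pitch", modifier "harbor".
"desert brewer" → head "brewer", modifier "desert".
Assembled: [[equinox [market lamp]] [[harbor pitch] [desert brewer]]].

[[equinox [market lamp]] [[harbor pitch] [desert brewer]]]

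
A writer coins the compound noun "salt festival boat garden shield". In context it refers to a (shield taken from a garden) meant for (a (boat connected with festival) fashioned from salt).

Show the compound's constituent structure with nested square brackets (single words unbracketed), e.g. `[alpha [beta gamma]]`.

[[salt [festival boat]] [garden shield]]

Whole compound: head "shield" (specifically "garden shield"), modifier "salt festival boat".
"salt festival boat" → head "boat" (specifically "festival boat"), modifier "salt".
"festival boat" → head "boat", modifier "festival".
"garden shield" → head "shield", modifier "garden".
Putting it together: [[salt [festival boat]] [garden shield]].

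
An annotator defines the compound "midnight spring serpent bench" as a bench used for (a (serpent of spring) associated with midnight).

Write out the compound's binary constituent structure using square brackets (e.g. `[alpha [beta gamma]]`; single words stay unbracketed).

[[midnight [spring serpent]] bench]

The outermost head in the paraphrase is "bench", modified by "midnight spring serpent".
"midnight spring serpent" → head "serpent" (specifically "spring serpent"), modifier "midnight".
"spring serpent" → head "serpent", modifier "spring".
Assembled: [[midnight [spring serpent]] bench].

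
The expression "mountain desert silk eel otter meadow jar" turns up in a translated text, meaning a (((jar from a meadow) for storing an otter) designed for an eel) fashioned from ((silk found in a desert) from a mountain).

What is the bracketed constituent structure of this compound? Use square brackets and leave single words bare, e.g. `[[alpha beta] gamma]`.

The outermost head in the paraphrase is "jar" (specifically "eel otter meadow jar"), modified by "mountain desert silk".
"mountain desert silk" → head "silk" (specifically "desert silk"), modifier "mountain".
"desert silk" → head "silk", modifier "desert".
"eel otter meadow jar" → head "jar" (specifically "otter meadow jar"), modifier "eel".
"otter meadow jar" → head "jar" (specifically "meadow jar"), modifier "otter".
"meadow jar" → head "jar", modifier "meadow".
Assembled: [[mountain [desert silk]] [eel [otter [meadow jar]]]].

[[mountain [desert silk]] [eel [otter [meadow jar]]]]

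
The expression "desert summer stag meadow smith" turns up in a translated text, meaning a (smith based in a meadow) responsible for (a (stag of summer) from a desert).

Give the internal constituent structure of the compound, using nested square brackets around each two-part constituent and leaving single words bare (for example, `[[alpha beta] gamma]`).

[[desert [summer stag]] [meadow smith]]

The outermost head in the paraphrase is "smith" (specifically "meadow smith"), modified by "desert summer stag".
Within "desert summer stag", the head is "stag" (specifically "summer stag") and the modifier is "desert".
Within "summer stag", the head is "stag" and the modifier is "summer".
Within "meadow smith", the head is "smith" and the modifier is "meadow".
Putting it together: [[desert [summer stag]] [meadow smith]].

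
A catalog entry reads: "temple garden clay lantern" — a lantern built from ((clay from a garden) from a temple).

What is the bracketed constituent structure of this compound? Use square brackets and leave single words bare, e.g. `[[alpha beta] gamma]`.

[[temple [garden clay]] lantern]

Whole compound: head "lantern", modifier "temple garden clay".
"temple garden clay" → head "clay" (specifically "garden clay"), modifier "temple".
"garden clay" → head "clay", modifier "garden".
Putting it together: [[temple [garden clay]] lantern].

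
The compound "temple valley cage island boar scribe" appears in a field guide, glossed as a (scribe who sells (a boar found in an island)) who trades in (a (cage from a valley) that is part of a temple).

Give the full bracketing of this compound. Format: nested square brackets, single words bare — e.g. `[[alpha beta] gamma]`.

[[temple [valley cage]] [[island boar] scribe]]

Whole compound: head "scribe" (specifically "island boar scribe"), modifier "temple valley cage".
"temple valley cage" → head "cage" (specifically "valley cage"), modifier "temple".
"valley cage" → head "cage", modifier "valley".
"island boar scribe" → head "scribe", modifier "island boar".
"island boar" → head "boar", modifier "island".
Putting it together: [[temple [valley cage]] [[island boar] scribe]].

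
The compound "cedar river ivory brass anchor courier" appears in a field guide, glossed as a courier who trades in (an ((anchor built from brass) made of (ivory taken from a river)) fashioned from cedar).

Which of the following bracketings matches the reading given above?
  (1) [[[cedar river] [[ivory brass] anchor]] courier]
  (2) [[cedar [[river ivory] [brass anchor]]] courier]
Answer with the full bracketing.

The paraphrase's head is the "courier" part ("courier"); its modifier is "cedar river ivory brass anchor".
That top-level split, carried through the inner groups, gives [[cedar [[river ivory] [brass anchor]]] courier].

[[cedar [[river ivory] [brass anchor]]] courier]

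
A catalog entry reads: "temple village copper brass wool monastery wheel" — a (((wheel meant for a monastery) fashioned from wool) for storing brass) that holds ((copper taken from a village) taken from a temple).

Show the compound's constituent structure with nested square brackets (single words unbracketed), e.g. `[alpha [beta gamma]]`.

The outermost head in the paraphrase is "wheel" (specifically "brass wool monastery wheel"), modified by "temple village copper".
Inside "temple village copper": head "copper" (specifically "village copper"), modifier "temple".
Inside "village copper": head "copper", modifier "village".
Inside "brass wool monastery wheel": head "wheel" (specifically "wool monastery wheel"), modifier "brass".
Inside "wool monastery wheel": head "wheel" (specifically "monastery wheel"), modifier "wool".
Inside "monastery wheel": head "wheel", modifier "monastery".
Putting it together: [[temple [village copper]] [brass [wool [monastery wheel]]]].

[[temple [village copper]] [brass [wool [monastery wheel]]]]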